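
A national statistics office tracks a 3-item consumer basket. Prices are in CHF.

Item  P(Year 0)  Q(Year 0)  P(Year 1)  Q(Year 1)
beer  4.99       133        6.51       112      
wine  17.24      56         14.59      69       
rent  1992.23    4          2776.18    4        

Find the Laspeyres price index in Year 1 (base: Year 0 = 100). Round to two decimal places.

133.23

Laspeyres price index uses base-period quantities as weights.
ΣP(Year 1)·Q(Year 0) = 6.51×133 + 14.59×56 + 2776.18×4 = 865.83 + 817.04 + 11104.72 = 12787.59
ΣP(Year 0)·Q(Year 0) = 4.99×133 + 17.24×56 + 1992.23×4 = 663.67 + 965.44 + 7968.92 = 9598.03
Index = 12787.59 / 9598.03 × 100 = 133.2314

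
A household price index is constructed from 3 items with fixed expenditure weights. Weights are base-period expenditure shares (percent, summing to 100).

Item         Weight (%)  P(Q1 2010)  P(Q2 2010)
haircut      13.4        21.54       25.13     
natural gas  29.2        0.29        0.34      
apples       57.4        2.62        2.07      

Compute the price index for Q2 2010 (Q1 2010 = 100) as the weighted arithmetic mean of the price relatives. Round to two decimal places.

95.22

haircut: 13.4 × (25.13/21.54) = 13.4 × 1.166667 = 15.6333
natural gas: 29.2 × (0.34/0.29) = 29.2 × 1.172414 = 34.2345
apples: 57.4 × (2.07/2.62) = 57.4 × 0.790076 = 45.3504
Index = Σ wᵢ·(p₁ᵢ/p₀ᵢ) = 15.6333 + 34.2345 + 45.3504 = 95.2182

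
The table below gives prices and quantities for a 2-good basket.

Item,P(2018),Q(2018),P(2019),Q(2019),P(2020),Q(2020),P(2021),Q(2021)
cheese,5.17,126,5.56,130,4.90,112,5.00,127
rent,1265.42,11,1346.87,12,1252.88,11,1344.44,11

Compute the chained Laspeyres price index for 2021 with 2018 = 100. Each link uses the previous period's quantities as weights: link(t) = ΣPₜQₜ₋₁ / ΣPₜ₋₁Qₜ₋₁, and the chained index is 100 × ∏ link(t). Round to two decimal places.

105.86

Link 2018→2019:
ΣP(2019)Q(2018) = 5.56×126 + 1346.87×11 = 700.56 + 14815.57 = 15516.13
ΣP(2018)Q(2018) = 5.17×126 + 1265.42×11 = 651.42 + 13919.62 = 14571.04
link = 15516.13/14571.04 = 1.064861
Link 2019→2020:
ΣP(2020)Q(2019) = 4.90×130 + 1252.88×12 = 637 + 15034.56 = 15671.56
ΣP(2019)Q(2019) = 5.56×130 + 1346.87×12 = 722.8 + 16162.44 = 16885.24
link = 15671.56/16885.24 = 0.928122
Link 2020→2021:
ΣP(2021)Q(2020) = 5.00×112 + 1344.44×11 = 560 + 14788.84 = 15348.84
ΣP(2020)Q(2020) = 4.90×112 + 1252.88×11 = 548.8 + 13781.68 = 14330.48
link = 15348.84/14330.48 = 1.071063
Chained index = 100 × 1.064861 × 0.928122 × 1.071063 = 105.8553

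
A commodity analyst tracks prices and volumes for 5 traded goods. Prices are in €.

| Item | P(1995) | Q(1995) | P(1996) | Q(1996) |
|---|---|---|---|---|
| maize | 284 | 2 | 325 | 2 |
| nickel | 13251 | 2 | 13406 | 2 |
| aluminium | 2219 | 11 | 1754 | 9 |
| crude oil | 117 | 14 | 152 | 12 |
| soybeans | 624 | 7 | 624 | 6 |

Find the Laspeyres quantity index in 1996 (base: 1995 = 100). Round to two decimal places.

90.79

Laspeyres quantity index uses base-period prices as weights.
ΣP(1995)·Q(1996) = 284×2 + 13251×2 + 2219×9 + 117×12 + 624×6 = 568 + 26502 + 19971 + 1404 + 3744 = 52189
ΣP(1995)·Q(1995) = 284×2 + 13251×2 + 2219×11 + 117×14 + 624×7 = 568 + 26502 + 24409 + 1638 + 4368 = 57485
Index = 52189 / 57485 × 100 = 90.7872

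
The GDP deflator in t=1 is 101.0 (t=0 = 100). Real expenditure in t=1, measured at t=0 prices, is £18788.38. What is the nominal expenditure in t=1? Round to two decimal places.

18976.26

Nominal = Real × (Index/100) = 18788.38 × (101.0/100)
        = 18788.38 × 1.010 = 18976.2638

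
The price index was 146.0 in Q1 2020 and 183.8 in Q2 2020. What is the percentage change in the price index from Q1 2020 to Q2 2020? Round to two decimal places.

25.89%

Change = (183.8 − 146.0) / 146.0 × 100
       = 37.8 / 146.0 × 100 = 25.8904%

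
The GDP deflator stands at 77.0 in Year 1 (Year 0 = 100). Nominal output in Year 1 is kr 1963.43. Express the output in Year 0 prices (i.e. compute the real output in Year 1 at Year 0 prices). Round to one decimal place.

2549.9

Real = Nominal ÷ (Index/100) = 1963.43 ÷ (77.0/100)
     = 1963.43 ÷ 0.770 = 2549.9091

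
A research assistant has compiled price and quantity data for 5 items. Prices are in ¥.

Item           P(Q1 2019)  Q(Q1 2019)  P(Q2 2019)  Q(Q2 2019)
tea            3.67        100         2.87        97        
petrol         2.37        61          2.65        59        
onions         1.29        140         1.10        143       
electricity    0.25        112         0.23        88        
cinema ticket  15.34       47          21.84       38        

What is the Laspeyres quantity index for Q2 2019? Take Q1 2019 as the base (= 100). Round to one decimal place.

Laspeyres quantity index uses base-period prices as weights.
ΣP(Q1 2019)·Q(Q2 2019) = 3.67×97 + 2.37×59 + 1.29×143 + 0.25×88 + 15.34×38 = 355.99 + 139.83 + 184.47 + 22 + 582.92 = 1285.21
ΣP(Q1 2019)·Q(Q1 2019) = 3.67×100 + 2.37×61 + 1.29×140 + 0.25×112 + 15.34×47 = 367 + 144.57 + 180.6 + 28 + 720.98 = 1441.15
Index = 1285.21 / 1441.15 × 100 = 89.1795

89.2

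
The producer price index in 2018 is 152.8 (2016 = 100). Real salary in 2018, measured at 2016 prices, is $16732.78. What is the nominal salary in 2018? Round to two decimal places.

Nominal = Real × (Index/100) = 16732.78 × (152.8/100)
        = 16732.78 × 1.528 = 25567.6878

25567.69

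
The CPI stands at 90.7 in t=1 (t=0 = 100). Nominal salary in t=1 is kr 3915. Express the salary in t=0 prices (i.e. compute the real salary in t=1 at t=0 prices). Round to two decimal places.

Real = Nominal ÷ (Index/100) = 3915 ÷ (90.7/100)
     = 3915 ÷ 0.907 = 4316.4278

4316.43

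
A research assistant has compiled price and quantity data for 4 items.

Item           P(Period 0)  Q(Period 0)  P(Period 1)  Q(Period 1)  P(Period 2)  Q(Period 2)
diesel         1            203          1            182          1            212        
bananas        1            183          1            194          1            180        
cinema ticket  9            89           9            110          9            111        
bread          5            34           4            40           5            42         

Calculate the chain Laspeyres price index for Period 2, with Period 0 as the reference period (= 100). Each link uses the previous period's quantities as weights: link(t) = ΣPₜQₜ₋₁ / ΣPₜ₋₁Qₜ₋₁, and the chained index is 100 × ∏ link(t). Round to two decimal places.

Link Period 0→Period 1:
ΣP(Period 1)Q(Period 0) = 1×203 + 1×183 + 9×89 + 4×34 = 203 + 183 + 801 + 136 = 1323
ΣP(Period 0)Q(Period 0) = 1×203 + 1×183 + 9×89 + 5×34 = 203 + 183 + 801 + 170 = 1357
link = 1323/1357 = 0.974945
Link Period 1→Period 2:
ΣP(Period 2)Q(Period 1) = 1×182 + 1×194 + 9×110 + 5×40 = 182 + 194 + 990 + 200 = 1566
ΣP(Period 1)Q(Period 1) = 1×182 + 1×194 + 9×110 + 4×40 = 182 + 194 + 990 + 160 = 1526
link = 1566/1526 = 1.026212
Chained index = 100 × 0.974945 × 1.026212 = 100.0500

100.05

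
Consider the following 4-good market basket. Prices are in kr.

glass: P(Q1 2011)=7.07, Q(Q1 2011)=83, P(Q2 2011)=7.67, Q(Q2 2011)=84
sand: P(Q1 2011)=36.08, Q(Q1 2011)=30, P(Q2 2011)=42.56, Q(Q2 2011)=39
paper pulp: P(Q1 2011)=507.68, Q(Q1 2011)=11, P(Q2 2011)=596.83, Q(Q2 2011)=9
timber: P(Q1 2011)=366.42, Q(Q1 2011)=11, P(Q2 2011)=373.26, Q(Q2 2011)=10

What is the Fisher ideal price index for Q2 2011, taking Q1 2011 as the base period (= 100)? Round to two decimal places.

111.50

Laspeyres component (base-period weights):
ΣP(Q2 2011)Q(Q1 2011) = 7.67×83 + 42.56×30 + 596.83×11 + 373.26×11 = 636.61 + 1276.8 + 6565.13 + 4105.86 = 12584.4
ΣP(Q1 2011)Q(Q1 2011) = 7.07×83 + 36.08×30 + 507.68×11 + 366.42×11 = 586.81 + 1082.4 + 5584.48 + 4030.62 = 11284.31
L = 12584.4 / 11284.31 × 100 = 111.5212
Paasche component (current-period weights):
ΣP(Q2 2011)Q(Q2 2011) = 7.67×84 + 42.56×39 + 596.83×9 + 373.26×10 = 644.28 + 1659.84 + 5371.47 + 3732.6 = 11408.19
ΣP(Q1 2011)Q(Q2 2011) = 7.07×84 + 36.08×39 + 507.68×9 + 366.42×10 = 593.88 + 1407.12 + 4569.12 + 3664.2 = 10234.32
P = 11408.19 / 10234.32 × 100 = 111.4699
Fisher = √(L × P) = √(111.5212 × 111.4699) = 111.4956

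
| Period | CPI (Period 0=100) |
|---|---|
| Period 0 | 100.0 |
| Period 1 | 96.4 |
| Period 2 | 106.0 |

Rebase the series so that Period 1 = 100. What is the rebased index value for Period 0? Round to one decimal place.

103.7

Rebased(Period 0) = 100.0 / 96.4 × 100 = 103.7344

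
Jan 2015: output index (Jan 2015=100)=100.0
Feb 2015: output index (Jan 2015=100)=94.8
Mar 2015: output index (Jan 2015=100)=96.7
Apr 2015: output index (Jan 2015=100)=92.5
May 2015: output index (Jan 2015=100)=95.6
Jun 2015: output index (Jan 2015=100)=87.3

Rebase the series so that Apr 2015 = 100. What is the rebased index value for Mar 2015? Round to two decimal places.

104.54

Rebased(Mar 2015) = 96.7 / 92.5 × 100 = 104.5405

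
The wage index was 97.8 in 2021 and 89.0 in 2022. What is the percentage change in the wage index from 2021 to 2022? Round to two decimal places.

-9.00%

Change = (89.0 − 97.8) / 97.8 × 100
       = -8.8 / 97.8 × 100 = -8.9980%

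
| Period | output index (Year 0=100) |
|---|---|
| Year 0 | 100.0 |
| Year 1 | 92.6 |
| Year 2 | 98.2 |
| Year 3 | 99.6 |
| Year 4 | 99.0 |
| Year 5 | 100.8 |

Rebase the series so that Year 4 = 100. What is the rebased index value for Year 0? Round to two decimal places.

101.01

Rebased(Year 0) = 100.0 / 99.0 × 100 = 101.0101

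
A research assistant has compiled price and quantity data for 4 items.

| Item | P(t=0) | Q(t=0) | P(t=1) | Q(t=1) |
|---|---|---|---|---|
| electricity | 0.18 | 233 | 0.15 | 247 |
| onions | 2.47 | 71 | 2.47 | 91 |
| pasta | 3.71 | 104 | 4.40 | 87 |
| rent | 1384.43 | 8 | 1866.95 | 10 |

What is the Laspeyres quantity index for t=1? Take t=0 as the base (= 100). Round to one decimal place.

Laspeyres quantity index uses base-period prices as weights.
ΣP(t=0)·Q(t=1) = 0.18×247 + 2.47×91 + 3.71×87 + 1384.43×10 = 44.46 + 224.77 + 322.77 + 13844.3 = 14436.3
ΣP(t=0)·Q(t=0) = 0.18×233 + 2.47×71 + 3.71×104 + 1384.43×8 = 41.94 + 175.37 + 385.84 + 11075.44 = 11678.59
Index = 14436.3 / 11678.59 × 100 = 123.6134

123.6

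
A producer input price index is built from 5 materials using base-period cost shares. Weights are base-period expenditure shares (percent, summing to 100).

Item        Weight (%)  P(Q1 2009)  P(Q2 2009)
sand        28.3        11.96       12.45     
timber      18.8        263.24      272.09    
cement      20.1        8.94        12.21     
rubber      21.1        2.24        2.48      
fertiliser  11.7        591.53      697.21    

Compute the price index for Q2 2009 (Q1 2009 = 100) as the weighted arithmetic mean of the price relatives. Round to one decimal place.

113.5

sand: 28.3 × (12.45/11.96) = 28.3 × 1.040970 = 29.4594
timber: 18.8 × (272.09/263.24) = 18.8 × 1.033620 = 19.4320
cement: 20.1 × (12.21/8.94) = 20.1 × 1.365772 = 27.4520
rubber: 21.1 × (2.48/2.24) = 21.1 × 1.107143 = 23.3607
fertiliser: 11.7 × (697.21/591.53) = 11.7 × 1.178655 = 13.7903
Index = Σ wᵢ·(p₁ᵢ/p₀ᵢ) = 29.4594 + 19.4320 + 27.4520 + 23.3607 + 13.7903 = 113.4945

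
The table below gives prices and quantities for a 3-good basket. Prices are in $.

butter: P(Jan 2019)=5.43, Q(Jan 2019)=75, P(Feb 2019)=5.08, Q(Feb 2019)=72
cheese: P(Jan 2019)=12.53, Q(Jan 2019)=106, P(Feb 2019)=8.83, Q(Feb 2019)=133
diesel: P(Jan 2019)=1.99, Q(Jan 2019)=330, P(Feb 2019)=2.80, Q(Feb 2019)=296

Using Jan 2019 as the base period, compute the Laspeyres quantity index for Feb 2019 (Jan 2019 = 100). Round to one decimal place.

110.6

Laspeyres quantity index uses base-period prices as weights.
ΣP(Jan 2019)·Q(Feb 2019) = 5.43×72 + 12.53×133 + 1.99×296 = 390.96 + 1666.49 + 589.04 = 2646.49
ΣP(Jan 2019)·Q(Jan 2019) = 5.43×75 + 12.53×106 + 1.99×330 = 407.25 + 1328.18 + 656.7 = 2392.13
Index = 2646.49 / 2392.13 × 100 = 110.6332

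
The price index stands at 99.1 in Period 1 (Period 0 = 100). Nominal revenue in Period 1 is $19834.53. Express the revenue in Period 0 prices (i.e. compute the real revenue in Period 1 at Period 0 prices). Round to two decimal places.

20014.66

Real = Nominal ÷ (Index/100) = 19834.53 ÷ (99.1/100)
     = 19834.53 ÷ 0.991 = 20014.6620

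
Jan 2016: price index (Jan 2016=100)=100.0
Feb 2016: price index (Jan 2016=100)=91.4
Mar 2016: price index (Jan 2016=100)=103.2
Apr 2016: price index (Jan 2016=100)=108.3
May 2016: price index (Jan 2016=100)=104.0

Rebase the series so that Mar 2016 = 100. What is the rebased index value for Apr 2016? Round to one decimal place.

Rebased(Apr 2016) = 108.3 / 103.2 × 100 = 104.9419

104.9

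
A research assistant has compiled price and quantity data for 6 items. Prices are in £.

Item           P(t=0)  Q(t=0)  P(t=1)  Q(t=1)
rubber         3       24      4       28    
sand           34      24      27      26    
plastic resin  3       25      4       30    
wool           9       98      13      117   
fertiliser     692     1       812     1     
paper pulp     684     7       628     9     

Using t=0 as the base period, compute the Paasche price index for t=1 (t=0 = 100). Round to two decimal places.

Paasche price index uses current-period quantities as weights.
ΣP(t=1)·Q(t=1) = 4×28 + 27×26 + 4×30 + 13×117 + 812×1 + 628×9 = 112 + 702 + 120 + 1521 + 812 + 5652 = 8919
ΣP(t=0)·Q(t=1) = 3×28 + 34×26 + 3×30 + 9×117 + 692×1 + 684×9 = 84 + 884 + 90 + 1053 + 692 + 6156 = 8959
Index = 8919 / 8959 × 100 = 99.5535

99.55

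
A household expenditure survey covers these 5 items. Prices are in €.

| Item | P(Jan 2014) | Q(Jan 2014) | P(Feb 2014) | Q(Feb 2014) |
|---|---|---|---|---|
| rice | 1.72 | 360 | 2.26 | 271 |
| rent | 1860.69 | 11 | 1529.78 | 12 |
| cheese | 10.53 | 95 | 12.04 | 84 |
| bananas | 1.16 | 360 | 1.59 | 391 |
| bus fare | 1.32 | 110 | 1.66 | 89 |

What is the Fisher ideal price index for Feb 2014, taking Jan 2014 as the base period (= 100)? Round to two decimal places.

Laspeyres component (base-period weights):
ΣP(Feb 2014)Q(Jan 2014) = 2.26×360 + 1529.78×11 + 12.04×95 + 1.59×360 + 1.66×110 = 813.6 + 16827.58 + 1143.8 + 572.4 + 182.6 = 19539.98
ΣP(Jan 2014)Q(Jan 2014) = 1.72×360 + 1860.69×11 + 10.53×95 + 1.16×360 + 1.32×110 = 619.2 + 20467.59 + 1000.35 + 417.6 + 145.2 = 22649.94
L = 19539.98 / 22649.94 × 100 = 86.2695
Paasche component (current-period weights):
ΣP(Feb 2014)Q(Feb 2014) = 2.26×271 + 1529.78×12 + 12.04×84 + 1.59×391 + 1.66×89 = 612.46 + 18357.36 + 1011.36 + 621.69 + 147.74 = 20750.61
ΣP(Jan 2014)Q(Feb 2014) = 1.72×271 + 1860.69×12 + 10.53×84 + 1.16×391 + 1.32×89 = 466.12 + 22328.28 + 884.52 + 453.56 + 117.48 = 24249.96
P = 20750.61 / 24249.96 × 100 = 85.5697
Fisher = √(L × P) = √(86.2695 × 85.5697) = 85.9188

85.92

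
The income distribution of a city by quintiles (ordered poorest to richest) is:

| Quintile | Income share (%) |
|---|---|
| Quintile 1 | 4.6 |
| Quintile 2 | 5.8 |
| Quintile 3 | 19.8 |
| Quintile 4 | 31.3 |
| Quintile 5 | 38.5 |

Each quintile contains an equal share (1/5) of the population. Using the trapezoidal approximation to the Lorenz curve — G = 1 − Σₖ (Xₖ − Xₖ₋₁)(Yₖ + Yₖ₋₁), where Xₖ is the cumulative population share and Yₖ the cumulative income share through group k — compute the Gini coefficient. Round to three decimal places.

0.373

Cumulative income shares Yₖ: 0.0460, 0.1040, 0.3020, 0.6150, 1.0000
Σ (Xₖ−Xₖ₋₁)(Yₖ+Yₖ₋₁) = (1/5)(0.0460+0.0000) + (1/5)(0.1040+0.0460) + (1/5)(0.3020+0.1040) + (1/5)(0.6150+0.3020) + (1/5)(1.0000+0.6150)
  = 0.0092 + 0.0300 + 0.0812 + 0.1834 + 0.3230 = 0.6268
G = 1 − 0.6268 = 0.3732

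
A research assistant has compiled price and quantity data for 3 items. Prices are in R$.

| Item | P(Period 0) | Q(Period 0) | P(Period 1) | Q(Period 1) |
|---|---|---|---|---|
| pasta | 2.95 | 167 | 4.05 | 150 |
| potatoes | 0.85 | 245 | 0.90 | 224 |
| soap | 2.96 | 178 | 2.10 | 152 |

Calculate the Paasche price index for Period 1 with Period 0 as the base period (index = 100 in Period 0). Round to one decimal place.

Paasche price index uses current-period quantities as weights.
ΣP(Period 1)·Q(Period 1) = 4.05×150 + 0.90×224 + 2.10×152 = 607.5 + 201.6 + 319.2 = 1128.3
ΣP(Period 0)·Q(Period 1) = 2.95×150 + 0.85×224 + 2.96×152 = 442.5 + 190.4 + 449.92 = 1082.82
Index = 1128.3 / 1082.82 × 100 = 104.2001

104.2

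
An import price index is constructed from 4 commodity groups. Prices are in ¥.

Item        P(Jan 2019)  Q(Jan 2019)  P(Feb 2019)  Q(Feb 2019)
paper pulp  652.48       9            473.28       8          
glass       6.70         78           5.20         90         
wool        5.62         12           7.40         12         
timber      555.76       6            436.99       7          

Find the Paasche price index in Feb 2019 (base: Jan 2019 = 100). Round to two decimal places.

Paasche price index uses current-period quantities as weights.
ΣP(Feb 2019)·Q(Feb 2019) = 473.28×8 + 5.20×90 + 7.40×12 + 436.99×7 = 3786.24 + 468 + 88.8 + 3058.93 = 7401.97
ΣP(Jan 2019)·Q(Feb 2019) = 652.48×8 + 6.70×90 + 5.62×12 + 555.76×7 = 5219.84 + 603 + 67.44 + 3890.32 = 9780.6
Index = 7401.97 / 9780.6 × 100 = 75.6801

75.68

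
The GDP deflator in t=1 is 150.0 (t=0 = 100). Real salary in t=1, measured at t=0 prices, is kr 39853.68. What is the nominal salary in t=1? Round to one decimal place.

Nominal = Real × (Index/100) = 39853.68 × (150.0/100)
        = 39853.68 × 1.500 = 59780.5200

59780.5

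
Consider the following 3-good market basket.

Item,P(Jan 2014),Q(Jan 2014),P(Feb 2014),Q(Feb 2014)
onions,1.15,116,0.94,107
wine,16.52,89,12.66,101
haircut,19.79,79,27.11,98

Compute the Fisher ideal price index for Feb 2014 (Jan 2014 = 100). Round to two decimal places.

107.41

Laspeyres component (base-period weights):
ΣP(Feb 2014)Q(Jan 2014) = 0.94×116 + 12.66×89 + 27.11×79 = 109.04 + 1126.74 + 2141.69 = 3377.47
ΣP(Jan 2014)Q(Jan 2014) = 1.15×116 + 16.52×89 + 19.79×79 = 133.4 + 1470.28 + 1563.41 = 3167.09
L = 3377.47 / 3167.09 × 100 = 106.6427
Paasche component (current-period weights):
ΣP(Feb 2014)Q(Feb 2014) = 0.94×107 + 12.66×101 + 27.11×98 = 100.58 + 1278.66 + 2656.78 = 4036.02
ΣP(Jan 2014)Q(Feb 2014) = 1.15×107 + 16.52×101 + 19.79×98 = 123.05 + 1668.52 + 1939.42 = 3730.99
P = 4036.02 / 3730.99 × 100 = 108.1756
Fisher = √(L × P) = √(106.6427 × 108.1756) = 107.4064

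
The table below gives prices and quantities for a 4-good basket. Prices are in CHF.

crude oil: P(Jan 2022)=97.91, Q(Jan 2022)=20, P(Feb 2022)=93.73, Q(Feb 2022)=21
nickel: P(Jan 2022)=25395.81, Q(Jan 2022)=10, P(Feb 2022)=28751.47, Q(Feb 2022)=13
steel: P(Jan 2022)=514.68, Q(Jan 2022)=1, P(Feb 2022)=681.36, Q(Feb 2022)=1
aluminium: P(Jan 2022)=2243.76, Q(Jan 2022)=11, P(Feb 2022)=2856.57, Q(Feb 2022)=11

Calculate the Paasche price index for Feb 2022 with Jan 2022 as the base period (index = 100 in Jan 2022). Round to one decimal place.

114.1

Paasche price index uses current-period quantities as weights.
ΣP(Feb 2022)·Q(Feb 2022) = 93.73×21 + 28751.47×13 + 681.36×1 + 2856.57×11 = 1968.33 + 373769.11 + 681.36 + 31422.27 = 407841.07
ΣP(Jan 2022)·Q(Feb 2022) = 97.91×21 + 25395.81×13 + 514.68×1 + 2243.76×11 = 2056.11 + 330145.53 + 514.68 + 24681.36 = 357397.68
Index = 407841.07 / 357397.68 × 100 = 114.1141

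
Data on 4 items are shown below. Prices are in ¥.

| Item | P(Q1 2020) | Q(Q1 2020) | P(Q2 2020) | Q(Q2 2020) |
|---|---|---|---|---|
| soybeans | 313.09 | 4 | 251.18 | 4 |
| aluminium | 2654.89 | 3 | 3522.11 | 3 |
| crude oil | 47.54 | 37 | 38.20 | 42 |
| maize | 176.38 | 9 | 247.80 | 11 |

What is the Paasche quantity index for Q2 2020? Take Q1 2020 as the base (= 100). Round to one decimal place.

Paasche quantity index uses current-period prices as weights.
ΣP(Q2 2020)·Q(Q2 2020) = 251.18×4 + 3522.11×3 + 38.20×42 + 247.80×11 = 1004.72 + 10566.33 + 1604.4 + 2725.8 = 15901.25
ΣP(Q2 2020)·Q(Q1 2020) = 251.18×4 + 3522.11×3 + 38.20×37 + 247.80×9 = 1004.72 + 10566.33 + 1413.4 + 2230.2 = 15214.65
Index = 15901.25 / 15214.65 × 100 = 104.5128

104.5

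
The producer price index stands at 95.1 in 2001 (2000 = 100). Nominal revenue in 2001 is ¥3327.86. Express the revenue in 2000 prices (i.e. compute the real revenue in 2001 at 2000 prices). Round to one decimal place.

Real = Nominal ÷ (Index/100) = 3327.86 ÷ (95.1/100)
     = 3327.86 ÷ 0.951 = 3499.3270

3499.3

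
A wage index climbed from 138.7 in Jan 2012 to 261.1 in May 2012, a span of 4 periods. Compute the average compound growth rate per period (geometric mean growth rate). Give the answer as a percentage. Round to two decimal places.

Growth factor = (261.1/138.7)^(1/4) = (1.882480)^(1/4) = 1.171339
Growth rate = 1.171339 − 1 = 0.171339 = 17.1339%

17.13%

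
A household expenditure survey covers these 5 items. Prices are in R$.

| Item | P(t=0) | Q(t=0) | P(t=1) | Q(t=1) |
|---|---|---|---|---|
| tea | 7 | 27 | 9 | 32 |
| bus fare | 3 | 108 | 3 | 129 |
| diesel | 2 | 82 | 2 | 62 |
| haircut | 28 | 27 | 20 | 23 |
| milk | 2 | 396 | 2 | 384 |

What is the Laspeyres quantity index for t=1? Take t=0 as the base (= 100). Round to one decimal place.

96.5

Laspeyres quantity index uses base-period prices as weights.
ΣP(t=0)·Q(t=1) = 7×32 + 3×129 + 2×62 + 28×23 + 2×384 = 224 + 387 + 124 + 644 + 768 = 2147
ΣP(t=0)·Q(t=0) = 7×27 + 3×108 + 2×82 + 28×27 + 2×396 = 189 + 324 + 164 + 756 + 792 = 2225
Index = 2147 / 2225 × 100 = 96.4944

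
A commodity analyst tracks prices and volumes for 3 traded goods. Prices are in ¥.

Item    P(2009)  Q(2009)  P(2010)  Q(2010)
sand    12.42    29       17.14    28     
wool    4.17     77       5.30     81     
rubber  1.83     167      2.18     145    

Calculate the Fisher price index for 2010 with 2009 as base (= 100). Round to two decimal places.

Laspeyres component (base-period weights):
ΣP(2010)Q(2009) = 17.14×29 + 5.30×77 + 2.18×167 = 497.06 + 408.1 + 364.06 = 1269.22
ΣP(2009)Q(2009) = 12.42×29 + 4.17×77 + 1.83×167 = 360.18 + 321.09 + 305.61 = 986.88
L = 1269.22 / 986.88 × 100 = 128.6094
Paasche component (current-period weights):
ΣP(2010)Q(2010) = 17.14×28 + 5.30×81 + 2.18×145 = 479.92 + 429.3 + 316.1 = 1225.32
ΣP(2009)Q(2010) = 12.42×28 + 4.17×81 + 1.83×145 = 347.76 + 337.77 + 265.35 = 950.88
P = 1225.32 / 950.88 × 100 = 128.8617
Fisher = √(L × P) = √(128.6094 × 128.8617) = 128.7355

128.74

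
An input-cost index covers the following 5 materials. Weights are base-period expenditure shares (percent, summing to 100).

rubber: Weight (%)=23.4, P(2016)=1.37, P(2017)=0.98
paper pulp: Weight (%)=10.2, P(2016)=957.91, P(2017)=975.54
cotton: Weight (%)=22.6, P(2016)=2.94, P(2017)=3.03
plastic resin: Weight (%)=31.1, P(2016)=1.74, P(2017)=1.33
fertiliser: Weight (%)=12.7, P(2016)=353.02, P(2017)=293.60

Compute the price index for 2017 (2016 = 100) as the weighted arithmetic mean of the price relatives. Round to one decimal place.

rubber: 23.4 × (0.98/1.37) = 23.4 × 0.715328 = 16.7387
paper pulp: 10.2 × (975.54/957.91) = 10.2 × 1.018405 = 10.3877
cotton: 22.6 × (3.03/2.94) = 22.6 × 1.030612 = 23.2918
plastic resin: 31.1 × (1.33/1.74) = 31.1 × 0.764368 = 23.7718
fertiliser: 12.7 × (293.60/353.02) = 12.7 × 0.831681 = 10.5623
Index = Σ wᵢ·(p₁ᵢ/p₀ᵢ) = 16.7387 + 10.3877 + 23.2918 + 23.7718 + 10.5623 = 84.7524

84.8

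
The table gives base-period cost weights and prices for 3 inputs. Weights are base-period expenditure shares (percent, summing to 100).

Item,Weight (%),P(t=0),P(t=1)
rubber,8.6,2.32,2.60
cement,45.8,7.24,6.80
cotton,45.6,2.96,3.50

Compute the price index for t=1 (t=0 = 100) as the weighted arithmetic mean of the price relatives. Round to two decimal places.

106.57

rubber: 8.6 × (2.60/2.32) = 8.6 × 1.120690 = 9.6379
cement: 45.8 × (6.80/7.24) = 45.8 × 0.939227 = 43.0166
cotton: 45.6 × (3.50/2.96) = 45.6 × 1.182432 = 53.9189
Index = Σ wᵢ·(p₁ᵢ/p₀ᵢ) = 9.6379 + 43.0166 + 53.9189 = 106.5734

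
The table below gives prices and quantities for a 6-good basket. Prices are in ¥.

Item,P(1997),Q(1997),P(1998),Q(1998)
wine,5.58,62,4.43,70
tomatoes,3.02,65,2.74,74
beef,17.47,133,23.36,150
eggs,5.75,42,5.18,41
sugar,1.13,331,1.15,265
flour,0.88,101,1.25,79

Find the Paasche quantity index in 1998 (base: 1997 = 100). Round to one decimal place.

108.1

Paasche quantity index uses current-period prices as weights.
ΣP(1998)·Q(1998) = 4.43×70 + 2.74×74 + 23.36×150 + 5.18×41 + 1.15×265 + 1.25×79 = 310.1 + 202.76 + 3504 + 212.38 + 304.75 + 98.75 = 4632.74
ΣP(1998)·Q(1997) = 4.43×62 + 2.74×65 + 23.36×133 + 5.18×42 + 1.15×331 + 1.25×101 = 274.66 + 178.1 + 3106.88 + 217.56 + 380.65 + 126.25 = 4284.1
Index = 4632.74 / 4284.1 × 100 = 108.1380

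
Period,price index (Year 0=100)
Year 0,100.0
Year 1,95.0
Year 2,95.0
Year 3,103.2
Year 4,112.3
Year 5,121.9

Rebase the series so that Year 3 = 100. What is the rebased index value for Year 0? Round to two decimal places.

Rebased(Year 0) = 100.0 / 103.2 × 100 = 96.8992

96.90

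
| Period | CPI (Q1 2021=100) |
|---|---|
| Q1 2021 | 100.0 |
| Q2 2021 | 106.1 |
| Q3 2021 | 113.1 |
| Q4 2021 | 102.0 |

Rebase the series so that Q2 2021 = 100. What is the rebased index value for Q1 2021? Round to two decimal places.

94.25

Rebased(Q1 2021) = 100.0 / 106.1 × 100 = 94.2507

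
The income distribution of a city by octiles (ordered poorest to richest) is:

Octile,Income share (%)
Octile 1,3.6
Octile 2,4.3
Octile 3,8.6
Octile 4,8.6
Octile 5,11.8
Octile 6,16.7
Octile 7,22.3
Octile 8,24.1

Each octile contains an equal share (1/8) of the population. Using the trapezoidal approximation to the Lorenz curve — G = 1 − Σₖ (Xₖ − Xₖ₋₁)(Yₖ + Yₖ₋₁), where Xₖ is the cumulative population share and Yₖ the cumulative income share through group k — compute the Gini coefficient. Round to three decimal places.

Cumulative income shares Yₖ: 0.0360, 0.0790, 0.1650, 0.2510, 0.3690, 0.5360, 0.7590, 1.0000
Σ (Xₖ−Xₖ₋₁)(Yₖ+Yₖ₋₁) = (1/8)(0.0360+0.0000) + (1/8)(0.0790+0.0360) + (1/8)(0.1650+0.0790) + (1/8)(0.2510+0.1650) + (1/8)(0.3690+0.2510) + (1/8)(0.5360+0.3690) + (1/8)(0.7590+0.5360) + (1/8)(1.0000+0.7590)
  = 0.0045 + 0.0144 + 0.0305 + 0.0520 + 0.0775 + 0.1131 + 0.1619 + 0.2199 = 0.6737
G = 1 − 0.6737 = 0.3263

0.326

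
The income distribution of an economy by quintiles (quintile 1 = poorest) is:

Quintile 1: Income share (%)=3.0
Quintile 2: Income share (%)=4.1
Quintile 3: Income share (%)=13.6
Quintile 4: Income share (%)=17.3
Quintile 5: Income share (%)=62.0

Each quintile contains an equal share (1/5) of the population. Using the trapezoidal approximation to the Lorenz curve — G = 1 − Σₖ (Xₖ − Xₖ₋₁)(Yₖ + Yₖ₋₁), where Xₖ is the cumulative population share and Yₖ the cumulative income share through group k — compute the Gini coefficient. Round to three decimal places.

Cumulative income shares Yₖ: 0.0300, 0.0710, 0.2070, 0.3800, 1.0000
Σ (Xₖ−Xₖ₋₁)(Yₖ+Yₖ₋₁) = (1/5)(0.0300+0.0000) + (1/5)(0.0710+0.0300) + (1/5)(0.2070+0.0710) + (1/5)(0.3800+0.2070) + (1/5)(1.0000+0.3800)
  = 0.0060 + 0.0202 + 0.0556 + 0.1174 + 0.2760 = 0.4752
G = 1 − 0.4752 = 0.5248

0.525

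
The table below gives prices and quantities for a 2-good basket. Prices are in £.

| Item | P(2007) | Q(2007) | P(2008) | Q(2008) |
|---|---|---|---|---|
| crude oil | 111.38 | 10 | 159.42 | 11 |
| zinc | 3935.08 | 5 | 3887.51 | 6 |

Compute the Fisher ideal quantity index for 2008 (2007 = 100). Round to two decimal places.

Laspeyres component (base-period weights):
ΣP(2007)Q(2008) = 111.38×11 + 3935.08×6 = 1225.18 + 23610.48 = 24835.66
ΣP(2007)Q(2007) = 111.38×10 + 3935.08×5 = 1113.8 + 19675.4 = 20789.2
L = 24835.66 / 20789.2 × 100 = 119.4642
Paasche component (current-period weights):
ΣP(2008)Q(2008) = 159.42×11 + 3887.51×6 = 1753.62 + 23325.06 = 25078.68
ΣP(2008)Q(2007) = 159.42×10 + 3887.51×5 = 1594.2 + 19437.55 = 21031.75
P = 25078.68 / 21031.75 × 100 = 119.2420
Fisher = √(L × P) = √(119.4642 × 119.2420) = 119.3531

119.35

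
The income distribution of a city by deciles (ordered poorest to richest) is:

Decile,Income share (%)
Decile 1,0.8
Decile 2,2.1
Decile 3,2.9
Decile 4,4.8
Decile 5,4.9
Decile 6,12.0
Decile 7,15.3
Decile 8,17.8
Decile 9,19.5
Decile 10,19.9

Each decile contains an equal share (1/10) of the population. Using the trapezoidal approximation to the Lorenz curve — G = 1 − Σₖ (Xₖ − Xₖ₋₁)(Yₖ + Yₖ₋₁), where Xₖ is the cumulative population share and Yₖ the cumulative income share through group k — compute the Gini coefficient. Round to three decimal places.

Cumulative income shares Yₖ: 0.0080, 0.0290, 0.0580, 0.1060, 0.1550, 0.2750, 0.4280, 0.6060, 0.8010, 1.0000
Σ (Xₖ−Xₖ₋₁)(Yₖ+Yₖ₋₁) = (1/10)(0.0080+0.0000) + (1/10)(0.0290+0.0080) + (1/10)(0.0580+0.0290) + (1/10)(0.1060+0.0580) + (1/10)(0.1550+0.1060) + (1/10)(0.2750+0.1550) + (1/10)(0.4280+0.2750) + (1/10)(0.6060+0.4280) + (1/10)(0.8010+0.6060) + (1/10)(1.0000+0.8010)
  = 0.0008 + 0.0037 + 0.0087 + 0.0164 + 0.0261 + 0.0430 + 0.0703 + 0.1034 + 0.1407 + 0.1801 = 0.5932
G = 1 − 0.5932 = 0.4068

0.407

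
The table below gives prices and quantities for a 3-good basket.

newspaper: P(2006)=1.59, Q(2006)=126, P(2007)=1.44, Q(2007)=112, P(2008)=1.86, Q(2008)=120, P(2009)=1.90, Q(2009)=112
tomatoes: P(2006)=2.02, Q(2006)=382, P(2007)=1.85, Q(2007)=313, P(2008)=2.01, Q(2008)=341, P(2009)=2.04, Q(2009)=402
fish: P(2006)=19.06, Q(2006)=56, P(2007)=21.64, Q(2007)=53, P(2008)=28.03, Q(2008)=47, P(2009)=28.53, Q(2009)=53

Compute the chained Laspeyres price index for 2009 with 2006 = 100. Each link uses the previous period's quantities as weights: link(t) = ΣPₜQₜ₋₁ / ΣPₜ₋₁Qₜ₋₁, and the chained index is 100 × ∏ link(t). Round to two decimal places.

128.95

Link 2006→2007:
ΣP(2007)Q(2006) = 1.44×126 + 1.85×382 + 21.64×56 = 181.44 + 706.7 + 1211.84 = 2099.98
ΣP(2006)Q(2006) = 1.59×126 + 2.02×382 + 19.06×56 = 200.34 + 771.64 + 1067.36 = 2039.34
link = 2099.98/2039.34 = 1.029735
Link 2007→2008:
ΣP(2008)Q(2007) = 1.86×112 + 2.01×313 + 28.03×53 = 208.32 + 629.13 + 1485.59 = 2323.04
ΣP(2007)Q(2007) = 1.44×112 + 1.85×313 + 21.64×53 = 161.28 + 579.05 + 1146.92 = 1887.25
link = 2323.04/1887.25 = 1.230913
Link 2008→2009:
ΣP(2009)Q(2008) = 1.90×120 + 2.04×341 + 28.53×47 = 228 + 695.64 + 1340.91 = 2264.55
ΣP(2008)Q(2008) = 1.86×120 + 2.01×341 + 28.03×47 = 223.2 + 685.41 + 1317.41 = 2226.02
link = 2264.55/2226.02 = 1.017309
Chained index = 100 × 1.029735 × 1.230913 × 1.017309 = 128.9453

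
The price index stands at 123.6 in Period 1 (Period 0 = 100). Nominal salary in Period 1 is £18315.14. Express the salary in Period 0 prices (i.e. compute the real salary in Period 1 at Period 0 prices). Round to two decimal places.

Real = Nominal ÷ (Index/100) = 18315.14 ÷ (123.6/100)
     = 18315.14 ÷ 1.236 = 14818.0744

14818.07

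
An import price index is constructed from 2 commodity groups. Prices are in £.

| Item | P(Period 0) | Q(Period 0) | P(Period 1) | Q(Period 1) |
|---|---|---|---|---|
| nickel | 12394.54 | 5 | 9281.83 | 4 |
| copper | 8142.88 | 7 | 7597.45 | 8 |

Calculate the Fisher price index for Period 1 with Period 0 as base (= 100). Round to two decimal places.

84.52

Laspeyres component (base-period weights):
ΣP(Period 1)Q(Period 0) = 9281.83×5 + 7597.45×7 = 46409.15 + 53182.15 = 99591.3
ΣP(Period 0)Q(Period 0) = 12394.54×5 + 8142.88×7 = 61972.7 + 57000.16 = 118972.86
L = 99591.3 / 118972.86 × 100 = 83.7093
Paasche component (current-period weights):
ΣP(Period 1)Q(Period 1) = 9281.83×4 + 7597.45×8 = 37127.32 + 60779.6 = 97906.92
ΣP(Period 0)Q(Period 1) = 12394.54×4 + 8142.88×8 = 49578.16 + 65143.04 = 114721.2
P = 97906.92 / 114721.2 × 100 = 85.3434
Fisher = √(L × P) = √(83.7093 × 85.3434) = 84.5224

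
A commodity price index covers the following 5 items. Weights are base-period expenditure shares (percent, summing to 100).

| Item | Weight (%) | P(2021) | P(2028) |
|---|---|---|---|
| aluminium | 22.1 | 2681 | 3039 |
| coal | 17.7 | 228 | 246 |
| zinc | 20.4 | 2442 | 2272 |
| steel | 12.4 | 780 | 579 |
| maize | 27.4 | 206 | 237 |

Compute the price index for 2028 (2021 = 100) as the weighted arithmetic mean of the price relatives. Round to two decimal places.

103.86

aluminium: 22.1 × (3039/2681) = 22.1 × 1.133532 = 25.0511
coal: 17.7 × (246/228) = 17.7 × 1.078947 = 19.0974
zinc: 20.4 × (2272/2442) = 20.4 × 0.930385 = 18.9799
steel: 12.4 × (579/780) = 12.4 × 0.742308 = 9.2046
maize: 27.4 × (237/206) = 27.4 × 1.150485 = 31.5233
Index = Σ wᵢ·(p₁ᵢ/p₀ᵢ) = 25.0511 + 19.0974 + 18.9799 + 9.2046 + 31.5233 = 103.8562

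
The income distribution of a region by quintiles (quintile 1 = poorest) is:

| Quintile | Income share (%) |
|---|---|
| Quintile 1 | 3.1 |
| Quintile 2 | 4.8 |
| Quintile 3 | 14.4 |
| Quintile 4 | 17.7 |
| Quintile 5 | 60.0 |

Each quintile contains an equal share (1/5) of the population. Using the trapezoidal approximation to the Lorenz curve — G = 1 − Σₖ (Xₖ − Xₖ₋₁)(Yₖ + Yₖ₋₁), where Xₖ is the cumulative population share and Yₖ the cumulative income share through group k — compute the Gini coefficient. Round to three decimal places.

0.507

Cumulative income shares Yₖ: 0.0310, 0.0790, 0.2230, 0.4000, 1.0000
Σ (Xₖ−Xₖ₋₁)(Yₖ+Yₖ₋₁) = (1/5)(0.0310+0.0000) + (1/5)(0.0790+0.0310) + (1/5)(0.2230+0.0790) + (1/5)(0.4000+0.2230) + (1/5)(1.0000+0.4000)
  = 0.0062 + 0.0220 + 0.0604 + 0.1246 + 0.2800 = 0.4932
G = 1 − 0.4932 = 0.5068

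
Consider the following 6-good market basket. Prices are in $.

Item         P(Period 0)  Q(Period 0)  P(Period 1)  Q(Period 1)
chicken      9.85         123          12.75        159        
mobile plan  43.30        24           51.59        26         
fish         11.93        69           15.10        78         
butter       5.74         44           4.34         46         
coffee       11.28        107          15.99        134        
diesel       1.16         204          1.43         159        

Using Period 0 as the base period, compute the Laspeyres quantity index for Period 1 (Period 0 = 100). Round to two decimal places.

Laspeyres quantity index uses base-period prices as weights.
ΣP(Period 0)·Q(Period 1) = 9.85×159 + 43.30×26 + 11.93×78 + 5.74×46 + 11.28×134 + 1.16×159 = 1566.15 + 1125.8 + 930.54 + 264.04 + 1511.52 + 184.44 = 5582.49
ΣP(Period 0)·Q(Period 0) = 9.85×123 + 43.30×24 + 11.93×69 + 5.74×44 + 11.28×107 + 1.16×204 = 1211.55 + 1039.2 + 823.17 + 252.56 + 1206.96 + 236.64 = 4770.08
Index = 5582.49 / 4770.08 × 100 = 117.0314

117.03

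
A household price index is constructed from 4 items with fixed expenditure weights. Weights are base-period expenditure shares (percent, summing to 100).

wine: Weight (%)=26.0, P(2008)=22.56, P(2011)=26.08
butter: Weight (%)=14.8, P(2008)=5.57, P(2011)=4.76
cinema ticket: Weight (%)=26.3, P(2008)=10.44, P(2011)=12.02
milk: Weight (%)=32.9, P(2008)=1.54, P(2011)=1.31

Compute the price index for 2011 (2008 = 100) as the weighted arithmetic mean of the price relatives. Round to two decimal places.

wine: 26.0 × (26.08/22.56) = 26.0 × 1.156028 = 30.0567
butter: 14.8 × (4.76/5.57) = 14.8 × 0.854578 = 12.6478
cinema ticket: 26.3 × (12.02/10.44) = 26.3 × 1.151341 = 30.2803
milk: 32.9 × (1.31/1.54) = 32.9 × 0.850649 = 27.9864
Index = Σ wᵢ·(p₁ᵢ/p₀ᵢ) = 30.0567 + 12.6478 + 30.2803 + 27.9864 = 100.9711

100.97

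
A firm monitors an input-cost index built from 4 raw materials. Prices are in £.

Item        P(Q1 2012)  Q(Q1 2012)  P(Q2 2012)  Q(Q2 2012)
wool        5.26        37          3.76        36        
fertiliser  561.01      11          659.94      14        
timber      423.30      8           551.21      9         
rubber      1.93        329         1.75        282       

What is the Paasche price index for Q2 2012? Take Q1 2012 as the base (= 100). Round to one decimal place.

119.6

Paasche price index uses current-period quantities as weights.
ΣP(Q2 2012)·Q(Q2 2012) = 3.76×36 + 659.94×14 + 551.21×9 + 1.75×282 = 135.36 + 9239.16 + 4960.89 + 493.5 = 14828.91
ΣP(Q1 2012)·Q(Q2 2012) = 5.26×36 + 561.01×14 + 423.30×9 + 1.93×282 = 189.36 + 7854.14 + 3809.7 + 544.26 = 12397.46
Index = 14828.91 / 12397.46 × 100 = 119.6125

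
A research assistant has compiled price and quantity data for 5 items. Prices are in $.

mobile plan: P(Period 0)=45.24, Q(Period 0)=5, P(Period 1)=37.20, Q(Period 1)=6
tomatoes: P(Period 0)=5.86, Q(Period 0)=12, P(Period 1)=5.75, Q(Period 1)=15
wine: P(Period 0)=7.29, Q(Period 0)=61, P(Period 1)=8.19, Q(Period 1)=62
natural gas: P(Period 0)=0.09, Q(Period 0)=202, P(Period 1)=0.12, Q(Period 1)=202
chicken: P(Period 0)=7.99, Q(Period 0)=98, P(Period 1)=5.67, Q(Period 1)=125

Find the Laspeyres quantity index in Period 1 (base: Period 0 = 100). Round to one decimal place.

118.5

Laspeyres quantity index uses base-period prices as weights.
ΣP(Period 0)·Q(Period 1) = 45.24×6 + 5.86×15 + 7.29×62 + 0.09×202 + 7.99×125 = 271.44 + 87.9 + 451.98 + 18.18 + 998.75 = 1828.25
ΣP(Period 0)·Q(Period 0) = 45.24×5 + 5.86×12 + 7.29×61 + 0.09×202 + 7.99×98 = 226.2 + 70.32 + 444.69 + 18.18 + 783.02 = 1542.41
Index = 1828.25 / 1542.41 × 100 = 118.5320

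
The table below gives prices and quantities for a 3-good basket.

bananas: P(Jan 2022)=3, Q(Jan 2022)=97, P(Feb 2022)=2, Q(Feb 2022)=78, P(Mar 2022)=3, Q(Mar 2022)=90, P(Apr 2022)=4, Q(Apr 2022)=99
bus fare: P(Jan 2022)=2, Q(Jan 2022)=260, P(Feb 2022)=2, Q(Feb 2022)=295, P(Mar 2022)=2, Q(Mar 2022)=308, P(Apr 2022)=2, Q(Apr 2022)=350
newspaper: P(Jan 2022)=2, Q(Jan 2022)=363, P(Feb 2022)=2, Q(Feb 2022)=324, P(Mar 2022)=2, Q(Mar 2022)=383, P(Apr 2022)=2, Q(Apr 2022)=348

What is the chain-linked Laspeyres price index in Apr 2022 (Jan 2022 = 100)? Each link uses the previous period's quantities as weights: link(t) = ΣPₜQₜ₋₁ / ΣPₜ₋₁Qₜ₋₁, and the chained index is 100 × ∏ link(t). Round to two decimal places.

104.32

Link Jan 2022→Feb 2022:
ΣP(Feb 2022)Q(Jan 2022) = 2×97 + 2×260 + 2×363 = 194 + 520 + 726 = 1440
ΣP(Jan 2022)Q(Jan 2022) = 3×97 + 2×260 + 2×363 = 291 + 520 + 726 = 1537
link = 1440/1537 = 0.936890
Link Feb 2022→Mar 2022:
ΣP(Mar 2022)Q(Feb 2022) = 3×78 + 2×295 + 2×324 = 234 + 590 + 648 = 1472
ΣP(Feb 2022)Q(Feb 2022) = 2×78 + 2×295 + 2×324 = 156 + 590 + 648 = 1394
link = 1472/1394 = 1.055954
Link Mar 2022→Apr 2022:
ΣP(Apr 2022)Q(Mar 2022) = 4×90 + 2×308 + 2×383 = 360 + 616 + 766 = 1742
ΣP(Mar 2022)Q(Mar 2022) = 3×90 + 2×308 + 2×383 = 270 + 616 + 766 = 1652
link = 1742/1652 = 1.054479
Chained index = 100 × 0.936890 × 1.055954 × 1.054479 = 104.3210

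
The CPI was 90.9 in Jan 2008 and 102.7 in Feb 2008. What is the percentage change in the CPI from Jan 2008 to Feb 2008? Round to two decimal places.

12.98%

Change = (102.7 − 90.9) / 90.9 × 100
       = 11.8 / 90.9 × 100 = 12.9813%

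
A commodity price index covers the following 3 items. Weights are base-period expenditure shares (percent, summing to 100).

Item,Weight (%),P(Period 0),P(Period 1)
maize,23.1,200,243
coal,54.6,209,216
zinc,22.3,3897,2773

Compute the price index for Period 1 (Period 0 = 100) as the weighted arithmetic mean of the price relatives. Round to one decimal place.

100.4

maize: 23.1 × (243/200) = 23.1 × 1.215000 = 28.0665
coal: 54.6 × (216/209) = 54.6 × 1.033493 = 56.4287
zinc: 22.3 × (2773/3897) = 22.3 × 0.711573 = 15.8681
Index = Σ wᵢ·(p₁ᵢ/p₀ᵢ) = 28.0665 + 56.4287 + 15.8681 = 100.3633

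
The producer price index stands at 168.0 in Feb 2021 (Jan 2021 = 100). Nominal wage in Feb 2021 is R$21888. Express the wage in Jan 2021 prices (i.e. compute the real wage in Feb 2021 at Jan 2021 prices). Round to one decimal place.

Real = Nominal ÷ (Index/100) = 21888 ÷ (168.0/100)
     = 21888 ÷ 1.680 = 13028.5714

13028.6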